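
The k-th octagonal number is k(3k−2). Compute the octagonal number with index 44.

5720

The 44th octagonal number is n(3n−2) with n = 44.
44·(3·44 − 2) = 44·130 = 5720.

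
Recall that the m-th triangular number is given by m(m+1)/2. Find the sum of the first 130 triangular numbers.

Σ i(i+1)/2 = (Σi² + Σi) / 2 over i = 1..130.
Σi = 8515 and Σi² = 740805.
(1·740805 + 1·8515) / 2 = 749320/2 = 374660.

374660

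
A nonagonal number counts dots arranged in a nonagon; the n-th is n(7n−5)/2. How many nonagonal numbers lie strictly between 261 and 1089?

8

The n-th nonagonal number is n(7n−5)/2.
Smallest index with value > 261: n = 10 (giving 325).
Largest index with value < 1089: n = 17 (giving 969).
Indices 10 through 17: 8 terms.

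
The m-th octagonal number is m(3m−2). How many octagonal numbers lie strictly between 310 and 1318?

The n-th octagonal number is n(3n−2).
Smallest index with value > 310: n = 11 (giving 341).
Largest index with value < 1318: n = 21 (giving 1281).
Indices 11 through 21: 11 terms.

11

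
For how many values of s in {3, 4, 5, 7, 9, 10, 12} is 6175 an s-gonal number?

1

s = 3: P(3, 110) = 6105 and P(3, 111) = 6216; 6175 is not s-gonal.
s = 4: P(4, 78) = 6084 and P(4, 79) = 6241; 6175 is not s-gonal.
s = 5: P(5, 64) = 6112 and P(5, 65) = 6305; 6175 is not s-gonal.
s = 7: P(7, 50) = 6175. ✓
s = 9: P(9, 42) = 6069 and P(9, 43) = 6364; 6175 is not s-gonal.
s = 10: P(10, 39) = 5967 and P(10, 40) = 6280; 6175 is not s-gonal.
s = 12: P(12, 35) = 5985 and P(12, 36) = 6336; 6175 is not s-gonal.
Hits: s ∈ {7} → 1.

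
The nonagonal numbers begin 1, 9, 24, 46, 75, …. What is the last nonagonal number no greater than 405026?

Solve n(7n−5)/2 ≤ 405026 for integer n.
n = 340 gives 403750 ≤ 405026, while n = 341 gives 406131 > 405026; so the answer is 403750.

403750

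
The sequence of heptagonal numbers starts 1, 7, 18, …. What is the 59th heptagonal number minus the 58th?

291

Consecutive heptagonal numbers differ by 5n − 4: here 5·59 − 4 = 291.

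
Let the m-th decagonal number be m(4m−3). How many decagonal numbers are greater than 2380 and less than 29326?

61

The n-th decagonal number is n(4n−3).
Smallest index with value > 2380: n = 25 (giving 2425).
Largest index with value < 29326: n = 85 (giving 28645).
Indices 25 through 85: 61 terms.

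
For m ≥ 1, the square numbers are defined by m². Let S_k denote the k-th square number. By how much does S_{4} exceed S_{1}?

15

4² = 16 and 1² = 1.
Difference: 16 − 1 = 15.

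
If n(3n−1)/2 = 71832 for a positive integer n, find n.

219

Set n(3n−1)/2 = 71832, giving 3n² − n − 143664 = 0.
The discriminant is 1 + 24·71832 = 1723969, and √1723969 = 1313.
So n = (1 + 1313) / 6 = 1314/6 = 219.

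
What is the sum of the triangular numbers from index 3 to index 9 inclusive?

Σ i(i+1)/2 = (Σi² + Σi) / 2 over i = 3..9.
Σi = 45 − 3 = 42 and Σi² = 285 − 5 = 280.
(1·280 + 1·42) / 2 = 322/2 = 161.

161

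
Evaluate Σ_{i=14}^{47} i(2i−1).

68765

Σ i(2i−1) = 2Σi² − Σi over i = 14..47.
Σi = 1128 − 91 = 1037 and Σi² = 35720 − 819 = 34901.
2·34901 − 1·1037 = 68765.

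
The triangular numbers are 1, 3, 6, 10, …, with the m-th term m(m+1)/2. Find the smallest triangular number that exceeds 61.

Solve n(n+1)/2 > 61 for integer n.
The largest n with value ≤ 61 is 10 (since 55 ≤ 61 < 66), so the first above is n = 11, value 66.

66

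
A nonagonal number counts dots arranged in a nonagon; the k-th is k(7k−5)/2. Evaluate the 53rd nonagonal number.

9699

The 53rd nonagonal number is n(7n−5)/2 with n = 53.
53·(7·53 − 5)/2 = 53·366/2 = 53·183 = 9699.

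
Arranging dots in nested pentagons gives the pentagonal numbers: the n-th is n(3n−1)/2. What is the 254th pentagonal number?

96647

The 254th pentagonal number is n(3n−1)/2 with n = 254.
254·(3·254 − 1)/2 = 254·761/2 = 96647.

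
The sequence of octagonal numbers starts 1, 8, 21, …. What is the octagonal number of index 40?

40·(3·40 − 2) = 40·118 = 4720.

4720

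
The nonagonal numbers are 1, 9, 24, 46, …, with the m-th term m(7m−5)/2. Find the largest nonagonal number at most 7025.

Solve n(7n−5)/2 ≤ 7025 for integer n.
n = 45 gives 6975 ≤ 7025, while n = 46 gives 7291 > 7025; so the answer is 6975.

6975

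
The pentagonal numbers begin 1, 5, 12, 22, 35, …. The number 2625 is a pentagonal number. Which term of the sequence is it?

42

Set n(3n−1)/2 = 2625, giving 3n² − n − 5250 = 0.
The discriminant is 1 + 24·2625 = 63001, and √63001 = 251.
So n = (1 + 251) / 6 = 252/6 = 42.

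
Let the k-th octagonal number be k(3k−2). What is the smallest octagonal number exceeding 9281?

9296

Solve n(3n−2) > 9281 for integer n.
The largest n with value ≤ 9281 is 55 (since 8965 ≤ 9281 < 9296), so the first above is n = 56, value 9296.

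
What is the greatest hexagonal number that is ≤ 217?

Solve n(2n−1) ≤ 217 for integer n.
n = 10 gives 190 ≤ 217, while n = 11 gives 231 > 217; so the answer is 190.

190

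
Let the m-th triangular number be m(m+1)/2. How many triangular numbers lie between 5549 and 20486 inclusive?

97

The n-th triangular number is n(n+1)/2.
Smallest index with value ≥ 5549: n = 105 (giving 5565).
Largest index with value ≤ 20486: n = 201 (giving 20301).
Indices 105 through 201: 97 terms.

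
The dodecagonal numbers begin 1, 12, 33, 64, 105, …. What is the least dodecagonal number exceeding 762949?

766752

Solve n(5n−4) > 762949 for integer n.
The largest n with value ≤ 762949 is 391 (since 762841 ≤ 762949 < 766752), so the first above is n = 392, value 766752.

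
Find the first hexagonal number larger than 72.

91

Solve n(2n−1) > 72 for integer n.
The largest n with value ≤ 72 is 6 (since 66 ≤ 72 < 91), so the first above is n = 7, value 91.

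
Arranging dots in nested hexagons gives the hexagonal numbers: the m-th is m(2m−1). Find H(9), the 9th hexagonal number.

153

9·(2·9 − 1) = 9·17 = 153.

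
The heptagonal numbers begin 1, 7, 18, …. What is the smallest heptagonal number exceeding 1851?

1918

Solve n(5n−3)/2 > 1851 for integer n.
The largest n with value ≤ 1851 is 27 (since 1782 ≤ 1851 < 1918), so the first above is n = 28, value 1918.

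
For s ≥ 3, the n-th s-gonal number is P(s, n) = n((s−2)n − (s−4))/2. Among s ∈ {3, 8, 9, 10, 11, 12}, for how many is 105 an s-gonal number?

2

s = 3: P(3, 14) = 105. ✓
s = 8: P(8, 6) = 96 and P(8, 7) = 133; 105 is not s-gonal.
s = 9: P(9, 5) = 75 and P(9, 6) = 111; 105 is not s-gonal.
s = 10: P(10, 5) = 85 and P(10, 6) = 126; 105 is not s-gonal.
s = 11: P(11, 5) = 95 and P(11, 6) = 141; 105 is not s-gonal.
s = 12: P(12, 5) = 105. ✓
Hits: s ∈ {3, 12} → 2.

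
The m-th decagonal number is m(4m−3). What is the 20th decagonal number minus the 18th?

20·(4·20 − 3) = 1540 and 18·(4·18 − 3) = 1242.
Difference: 1540 − 1242 = 298.

298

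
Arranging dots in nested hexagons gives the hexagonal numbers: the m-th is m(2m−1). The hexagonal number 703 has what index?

19

Set n(2n−1) = 703, giving 2n² − n − 703 = 0.
The discriminant is 1 + 8·703 = 5625, and √5625 = 75.
So n = (1 + 75) / 4 = 76/4 = 19.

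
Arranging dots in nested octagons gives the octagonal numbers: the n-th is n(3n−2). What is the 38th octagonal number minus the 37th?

223

Consecutive octagonal numbers differ by 6n − 5: here 6·38 − 5 = 223.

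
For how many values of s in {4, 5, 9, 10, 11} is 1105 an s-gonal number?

1

s = 4: P(4, 33) = 1089 and P(4, 34) = 1156; 1105 is not s-gonal.
s = 5: P(5, 27) = 1080 and P(5, 28) = 1162; 1105 is not s-gonal.
s = 9: P(9, 18) = 1089 and P(9, 19) = 1216; 1105 is not s-gonal.
s = 10: P(10, 17) = 1105. ✓
s = 11: P(11, 16) = 1096 and P(11, 17) = 1241; 1105 is not s-gonal.
Hits: s ∈ {10} → 1.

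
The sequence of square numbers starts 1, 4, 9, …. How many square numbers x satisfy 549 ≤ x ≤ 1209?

The n-th square number is n².
Smallest index with value ≥ 549: n = 24 (giving 576).
Largest index with value ≤ 1209: n = 34 (giving 1156).
Indices 24 through 34: 11 terms.

11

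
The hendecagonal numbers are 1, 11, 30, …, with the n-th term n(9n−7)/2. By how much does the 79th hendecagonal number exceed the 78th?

Consecutive hendecagonal numbers differ by 9n − 8: here 9·79 − 8 = 703.

703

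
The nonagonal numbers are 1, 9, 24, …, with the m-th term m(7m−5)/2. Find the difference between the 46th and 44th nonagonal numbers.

46·(7·46 − 5)/2 = 7291 and 44·(7·44 − 5)/2 = 6666.
Difference: 7291 − 6666 = 625.

625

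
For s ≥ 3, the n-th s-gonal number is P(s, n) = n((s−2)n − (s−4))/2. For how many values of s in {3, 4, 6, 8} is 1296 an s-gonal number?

1

s = 3: P(3, 50) = 1275 and P(3, 51) = 1326; 1296 is not s-gonal.
s = 4: P(4, 36) = 1296. ✓
s = 6: P(6, 25) = 1225 and P(6, 26) = 1326; 1296 is not s-gonal.
s = 8: P(8, 21) = 1281 and P(8, 22) = 1408; 1296 is not s-gonal.
Hits: s ∈ {4} → 1.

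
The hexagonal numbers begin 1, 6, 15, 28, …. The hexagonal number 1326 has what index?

26

Set n(2n−1) = 1326, giving 2n² − n − 1326 = 0.
The discriminant is 1 + 8·1326 = 10609, and √10609 = 103.
So n = (1 + 103) / 4 = 104/4 = 26.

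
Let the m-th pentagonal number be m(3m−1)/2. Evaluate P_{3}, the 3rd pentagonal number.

12

The 3rd pentagonal number is n(3n−1)/2 with n = 3.
3·(3·3 − 1)/2 = 3·8/2 = 3·4 = 12.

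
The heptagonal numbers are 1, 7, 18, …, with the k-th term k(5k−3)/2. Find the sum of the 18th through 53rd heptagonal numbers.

121218

Σ i(5i−3)/2 = (5Σi² − 3Σi) / 2 over i = 18..53.
Σi = 1431 − 153 = 1278 and Σi² = 51039 − 1785 = 49254.
(5·49254 − 3·1278) / 2 = 242436/2 = 121218.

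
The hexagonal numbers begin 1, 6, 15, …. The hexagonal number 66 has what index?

6

Set n(2n−1) = 66, giving 2n² − n − 66 = 0.
So n = (1 + 23) / 4 = 24/4 = 6.
Check: 6·(2·6 − 1) = 66. ✓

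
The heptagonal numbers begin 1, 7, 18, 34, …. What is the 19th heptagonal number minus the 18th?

91

Consecutive heptagonal numbers differ by 5n − 4: here 5·19 − 4 = 91.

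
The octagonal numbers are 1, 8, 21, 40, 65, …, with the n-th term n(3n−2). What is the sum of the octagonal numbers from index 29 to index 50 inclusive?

103895

Σ i(3i−2) = 3Σi² − 2Σi over i = 29..50.
Σi = 1275 − 406 = 869 and Σi² = 42925 − 7714 = 35211.
3·35211 − 2·869 = 103895.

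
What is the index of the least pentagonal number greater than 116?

9

Solve n(3n−1)/2 > 116 for integer n.
The largest n with value ≤ 116 is 8 (since 92 ≤ 116 < 117), so the first above is n = 9, value 117.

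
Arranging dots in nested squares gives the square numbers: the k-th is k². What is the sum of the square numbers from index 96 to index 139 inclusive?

614570

Σ_{i=96}^{139} i² = 904890 − 290320 = 614570.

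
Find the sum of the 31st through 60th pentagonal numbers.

Σ i(3i−1)/2 = (3Σi² − Σi) / 2 over i = 31..60.
Σi = 1830 − 465 = 1365 and Σi² = 73810 − 9455 = 64355.
(3·64355 − 1·1365) / 2 = 191700/2 = 95850.

95850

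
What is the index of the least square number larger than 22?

Solve n² > 22 for integer n.
The largest n with value ≤ 22 is 4 (since 16 ≤ 22 < 25), so the first above is n = 5, value 25.

5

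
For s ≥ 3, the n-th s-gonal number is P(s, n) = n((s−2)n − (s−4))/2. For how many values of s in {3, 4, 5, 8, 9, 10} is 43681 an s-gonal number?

2

s = 3: P(3, 295) = 43660 and P(3, 296) = 43956; 43681 is not s-gonal.
s = 4: P(4, 209) = 43681. ✓
s = 5: P(5, 170) = 43265 and P(5, 171) = 43776; 43681 is not s-gonal.
s = 8: P(8, 121) = 43681. ✓
s = 9: P(9, 112) = 43624 and P(9, 113) = 44409; 43681 is not s-gonal.
s = 10: P(10, 104) = 42952 and P(10, 105) = 43785; 43681 is not s-gonal.
Hits: s ∈ {4, 8} → 2.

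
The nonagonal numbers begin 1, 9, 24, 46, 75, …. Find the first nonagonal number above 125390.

125875

Solve n(7n−5)/2 > 125390 for integer n.
The largest n with value ≤ 125390 is 189 (since 124551 ≤ 125390 < 125875), so the first above is n = 190, value 125875.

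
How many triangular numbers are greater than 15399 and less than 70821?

The n-th triangular number is n(n+1)/2.
Smallest index with value > 15399: n = 175 (giving 15400).
Largest index with value < 70821: n = 375 (giving 70500).
Indices 175 through 375: 201 terms.

201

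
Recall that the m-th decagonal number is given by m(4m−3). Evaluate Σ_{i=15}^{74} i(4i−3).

Σ i(4i−3) = 4Σi² − 3Σi over i = 15..74.
Σi = 2775 − 105 = 2670 and Σi² = 137825 − 1015 = 136810.
4·136810 − 3·2670 = 539230.

539230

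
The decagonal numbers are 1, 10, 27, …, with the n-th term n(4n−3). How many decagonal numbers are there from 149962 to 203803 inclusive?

33

The n-th decagonal number is n(4n−3).
Smallest index with value ≥ 149962: n = 194 (giving 149962).
Largest index with value ≤ 203803: n = 226 (giving 203626).
Indices 194 through 226: 33 terms.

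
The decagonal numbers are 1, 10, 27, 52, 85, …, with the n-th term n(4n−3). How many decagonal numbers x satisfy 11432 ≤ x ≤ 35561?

41

The n-th decagonal number is n(4n−3).
Smallest index with value ≥ 11432: n = 54 (giving 11502).
Largest index with value ≤ 35561: n = 94 (giving 35062).
Indices 54 through 94: 41 terms.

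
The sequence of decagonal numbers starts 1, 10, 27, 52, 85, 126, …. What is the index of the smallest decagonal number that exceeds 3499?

Solve n(4n−3) > 3499 for integer n.
The largest n with value ≤ 3499 is 29 (since 3277 ≤ 3499 < 3510), so the first above is n = 30, value 3510.

30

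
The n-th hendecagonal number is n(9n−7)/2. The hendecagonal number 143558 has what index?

179

Set n(9n−7)/2 = 143558, giving 9n² − 7n − 287116 = 0.
The discriminant is 49 + 72·143558 = 10336225, and √10336225 = 3215.
So n = (7 + 3215) / 18 = 3222/18 = 179.
Check: 179·(9·179 − 7)/2 = 143558. ✓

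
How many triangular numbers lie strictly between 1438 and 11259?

96

The n-th triangular number is n(n+1)/2.
Smallest index with value > 1438: n = 54 (giving 1485).
Largest index with value < 11259: n = 149 (giving 11175).
Indices 54 through 149: 96 terms.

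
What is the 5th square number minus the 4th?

n² − (n−1)² = 2n − 1, so 5² − 4² = 2·5 − 1 = 9.

9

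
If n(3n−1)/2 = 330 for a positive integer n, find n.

Set n(3n−1)/2 = 330, giving 3n² − n − 660 = 0.
The discriminant is 1 + 24·330 = 7921, and √7921 = 89.
So n = (1 + 89) / 6 = 90/6 = 15.

15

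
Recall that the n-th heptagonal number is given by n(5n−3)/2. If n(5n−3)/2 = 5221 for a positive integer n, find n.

Set n(5n−3)/2 = 5221, giving 5n² − 3n − 10442 = 0.
The discriminant is 9 + 40·5221 = 208849, and √208849 = 457.
So n = (3 + 457) / 10 = 460/10 = 46.

46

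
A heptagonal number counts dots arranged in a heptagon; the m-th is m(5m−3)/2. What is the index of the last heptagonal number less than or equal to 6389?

Solve n(5n−3)/2 ≤ 6389 for integer n.
n = 50 gives 6175 ≤ 6389, while n = 51 gives 6426 > 6389; so the answer is index 50.

50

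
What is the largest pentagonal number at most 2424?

Solve n(3n−1)/2 ≤ 2424 for integer n.
n = 40 gives 2380 ≤ 2424, while n = 41 gives 2501 > 2424; so the answer is 2380.

2380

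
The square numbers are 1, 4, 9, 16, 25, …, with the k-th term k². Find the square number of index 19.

The 19th square number is n² with n = 19.
19² = 361.

361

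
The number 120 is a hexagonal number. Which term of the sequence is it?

Set n(2n−1) = 120, giving 2n² − n − 120 = 0.
So n = (1 + 31) / 4 = 32/4 = 8.
Check: 8·(2·8 − 1) = 120. ✓

8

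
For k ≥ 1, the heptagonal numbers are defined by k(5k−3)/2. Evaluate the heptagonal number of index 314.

The 314th heptagonal number is n(5n−3)/2 with n = 314.
314·(5·314 − 3)/2 = 314·1567/2 = 246019.

246019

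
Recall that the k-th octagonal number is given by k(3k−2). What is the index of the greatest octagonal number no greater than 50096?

Solve n(3n−2) ≤ 50096 for integer n.
n = 129 gives 49665 ≤ 50096, while n = 130 gives 50440 > 50096; so the answer is index 129.

129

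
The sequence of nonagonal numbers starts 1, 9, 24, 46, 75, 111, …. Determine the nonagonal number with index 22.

1639

The 22nd nonagonal number is n(7n−5)/2 with n = 22.
22·(7·22 − 5)/2 = 22·149/2 = 1639.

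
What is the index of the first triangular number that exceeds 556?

Solve n(n+1)/2 > 556 for integer n.
The largest n with value ≤ 556 is 32 (since 528 ≤ 556 < 561), so the first above is n = 33, value 561.

33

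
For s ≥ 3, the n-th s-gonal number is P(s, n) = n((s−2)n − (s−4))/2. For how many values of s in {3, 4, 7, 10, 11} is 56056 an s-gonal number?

1

s = 3: P(3, 334) = 55945 and P(3, 335) = 56280; 56056 is not s-gonal.
s = 4: P(4, 236) = 55696 and P(4, 237) = 56169; 56056 is not s-gonal.
s = 7: P(7, 150) = 56025 and P(7, 151) = 56776; 56056 is not s-gonal.
s = 10: P(10, 118) = 55342 and P(10, 119) = 56287; 56056 is not s-gonal.
s = 11: P(11, 112) = 56056. ✓
Hits: s ∈ {11} → 1.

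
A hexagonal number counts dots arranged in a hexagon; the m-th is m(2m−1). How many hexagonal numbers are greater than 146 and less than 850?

The n-th hexagonal number is n(2n−1).
Smallest index with value > 146: n = 9 (giving 153).
Largest index with value < 850: n = 20 (giving 780).
Indices 9 through 20: 12 terms.

12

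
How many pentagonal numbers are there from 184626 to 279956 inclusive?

82

The n-th pentagonal number is n(3n−1)/2.
Smallest index with value ≥ 184626: n = 351 (giving 184626).
Largest index with value ≤ 279956: n = 432 (giving 279720).
Indices 351 through 432: 82 terms.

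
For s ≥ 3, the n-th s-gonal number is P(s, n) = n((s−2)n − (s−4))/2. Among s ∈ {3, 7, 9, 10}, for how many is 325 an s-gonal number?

s = 3: P(3, 25) = 325. ✓
s = 7: P(7, 11) = 286 and P(7, 12) = 342; 325 is not s-gonal.
s = 9: P(9, 10) = 325. ✓
s = 10: P(10, 9) = 297 and P(10, 10) = 370; 325 is not s-gonal.
Hits: s ∈ {3, 9} → 2.

2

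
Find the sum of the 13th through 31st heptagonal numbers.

23788

Σ i(5i−3)/2 = (5Σi² − 3Σi) / 2 over i = 13..31.
Σi = 496 − 78 = 418 and Σi² = 10416 − 650 = 9766.
(5·9766 − 3·418) / 2 = 47576/2 = 23788.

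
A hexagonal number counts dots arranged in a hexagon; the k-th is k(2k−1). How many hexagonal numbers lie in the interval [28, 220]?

7

The n-th hexagonal number is n(2n−1).
Smallest index with value ≥ 28: n = 4 (giving 28).
Largest index with value ≤ 220: n = 10 (giving 190).
Indices 4 through 10: 7 terms.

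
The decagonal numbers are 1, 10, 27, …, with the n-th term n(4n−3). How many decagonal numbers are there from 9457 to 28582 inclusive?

36

The n-th decagonal number is n(4n−3).
Smallest index with value ≥ 9457: n = 49 (giving 9457).
Largest index with value ≤ 28582: n = 84 (giving 27972).
Indices 49 through 84: 36 terms.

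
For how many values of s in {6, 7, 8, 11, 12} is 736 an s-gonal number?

s = 6: P(6, 19) = 703 and P(6, 20) = 780; 736 is not s-gonal.
s = 7: P(7, 17) = 697 and P(7, 18) = 783; 736 is not s-gonal.
s = 8: P(8, 16) = 736. ✓
s = 11: P(11, 13) = 715 and P(11, 14) = 833; 736 is not s-gonal.
s = 12: P(12, 12) = 672 and P(12, 13) = 793; 736 is not s-gonal.
Hits: s ∈ {8} → 1.

1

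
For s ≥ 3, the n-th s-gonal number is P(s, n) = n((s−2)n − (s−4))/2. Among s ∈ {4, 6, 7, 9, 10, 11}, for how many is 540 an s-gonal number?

s = 4: P(4, 23) = 529 and P(4, 24) = 576; 540 is not s-gonal.
s = 6: P(6, 16) = 496 and P(6, 17) = 561; 540 is not s-gonal.
s = 7: P(7, 15) = 540. ✓
s = 9: P(9, 12) = 474 and P(9, 13) = 559; 540 is not s-gonal.
s = 10: P(10, 12) = 540. ✓
s = 11: P(11, 11) = 506 and P(11, 12) = 606; 540 is not s-gonal.
Hits: s ∈ {7, 10} → 2.

2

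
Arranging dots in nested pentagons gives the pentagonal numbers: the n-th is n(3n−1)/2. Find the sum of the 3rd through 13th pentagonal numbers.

1177

Σ i(3i−1)/2 = (3Σi² − Σi) / 2 over i = 3..13.
Σi = 91 − 3 = 88 and Σi² = 819 − 5 = 814.
(3·814 − 1·88) / 2 = 2354/2 = 1177.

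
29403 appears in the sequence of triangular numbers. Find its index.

242

Set n(n+1)/2 = 29403, giving n² + n − 58806 = 0.
The discriminant is 1 + 8·29403 = 235225, and √235225 = 485.
So n = (-1 + 485) / 2 = 484/2 = 242.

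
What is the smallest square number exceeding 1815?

1849

Solve n² > 1815 for integer n.
The largest n with value ≤ 1815 is 42 (since 1764 ≤ 1815 < 1849), so the first above is n = 43, value 1849.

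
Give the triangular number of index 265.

265·266/2 = 70490/2 = 35245.

35245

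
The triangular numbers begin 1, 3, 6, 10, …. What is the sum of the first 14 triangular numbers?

Σ i(i+1)/2 = (Σi² + Σi) / 2 over i = 1..14.
Σi = 105 and Σi² = 1015.
(1·1015 + 1·105) / 2 = 1120/2 = 560.

560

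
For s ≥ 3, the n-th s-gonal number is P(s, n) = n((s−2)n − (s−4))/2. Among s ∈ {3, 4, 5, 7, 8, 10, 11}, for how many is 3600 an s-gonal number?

s = 3: P(3, 84) = 3570 and P(3, 85) = 3655; 3600 is not s-gonal.
s = 4: P(4, 60) = 3600. ✓
s = 5: P(5, 49) = 3577 and P(5, 50) = 3725; 3600 is not s-gonal.
s = 7: P(7, 38) = 3553 and P(7, 39) = 3744; 3600 is not s-gonal.
s = 8: P(8, 34) = 3400 and P(8, 35) = 3605; 3600 is not s-gonal.
s = 10: P(10, 30) = 3510 and P(10, 31) = 3751; 3600 is not s-gonal.
s = 11: P(11, 28) = 3430 and P(11, 29) = 3683; 3600 is not s-gonal.
Hits: s ∈ {4} → 1.

1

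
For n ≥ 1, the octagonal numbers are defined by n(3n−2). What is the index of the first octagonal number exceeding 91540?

Solve n(3n−2) > 91540 for integer n.
The largest n with value ≤ 91540 is 175 (since 91525 ≤ 91540 < 92576), so the first above is n = 176, value 92576.

176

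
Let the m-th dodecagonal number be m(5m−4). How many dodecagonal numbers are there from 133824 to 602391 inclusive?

184

The n-th dodecagonal number is n(5n−4).
Smallest index with value ≥ 133824: n = 164 (giving 133824).
Largest index with value ≤ 602391: n = 347 (giving 600657).
Indices 164 through 347: 184 terms.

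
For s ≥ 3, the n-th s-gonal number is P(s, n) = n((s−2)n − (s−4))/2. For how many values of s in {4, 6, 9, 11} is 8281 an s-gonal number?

2

s = 4: P(4, 91) = 8281. ✓
s = 6: P(6, 64) = 8128 and P(6, 65) = 8385; 8281 is not s-gonal.
s = 9: P(9, 49) = 8281. ✓
s = 11: P(11, 43) = 8170 and P(11, 44) = 8558; 8281 is not s-gonal.
Hits: s ∈ {4, 9} → 2.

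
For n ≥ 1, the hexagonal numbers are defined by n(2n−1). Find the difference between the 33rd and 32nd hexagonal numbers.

129

Consecutive hexagonal numbers differ by 4n − 3: here 4·33 − 3 = 129.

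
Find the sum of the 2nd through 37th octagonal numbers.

51318

Σ i(3i−2) = 3Σi² − 2Σi over i = 2..37.
Σi = 703 − 1 = 702 and Σi² = 17575 − 1 = 17574.
3·17574 − 2·702 = 51318.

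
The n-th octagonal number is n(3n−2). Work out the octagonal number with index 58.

The 58th octagonal number is n(3n−2) with n = 58.
58·(3·58 − 2) = 58·172 = 9976.

9976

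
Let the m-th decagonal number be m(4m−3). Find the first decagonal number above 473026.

475065

Solve n(4n−3) > 473026 for integer n.
The largest n with value ≤ 473026 is 344 (since 472312 ≤ 473026 < 475065), so the first above is n = 345, value 475065.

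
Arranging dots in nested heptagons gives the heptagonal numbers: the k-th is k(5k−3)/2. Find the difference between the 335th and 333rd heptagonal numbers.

335·(5·335 − 3)/2 = 280060 and 333·(5·333 − 3)/2 = 276723.
Difference: 280060 − 276723 = 3337.

3337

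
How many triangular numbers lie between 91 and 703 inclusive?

25

The n-th triangular number is n(n+1)/2.
Smallest index with value ≥ 91: n = 13 (giving 91).
Largest index with value ≤ 703: n = 37 (giving 703).
Indices 13 through 37: 25 terms.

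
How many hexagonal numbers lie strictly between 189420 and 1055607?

The n-th hexagonal number is n(2n−1).
Smallest index with value > 189420: n = 309 (giving 190653).
Largest index with value < 1055607: n = 726 (giving 1053426).
Indices 309 through 726: 418 terms.

418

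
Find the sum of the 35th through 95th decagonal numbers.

Σ i(4i−3) = 4Σi² − 3Σi over i = 35..95.
Σi = 4560 − 595 = 3965 and Σi² = 290320 − 13685 = 276635.
4·276635 − 3·3965 = 1094645.

1094645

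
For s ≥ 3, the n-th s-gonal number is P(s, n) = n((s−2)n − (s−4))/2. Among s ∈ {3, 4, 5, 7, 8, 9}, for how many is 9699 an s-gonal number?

s = 3: P(3, 138) = 9591 and P(3, 139) = 9730; 9699 is not s-gonal.
s = 4: P(4, 98) = 9604 and P(4, 99) = 9801; 9699 is not s-gonal.
s = 5: P(5, 80) = 9560 and P(5, 81) = 9801; 9699 is not s-gonal.
s = 7: P(7, 62) = 9517 and P(7, 63) = 9828; 9699 is not s-gonal.
s = 8: P(8, 57) = 9633 and P(8, 58) = 9976; 9699 is not s-gonal.
s = 9: P(9, 53) = 9699. ✓
Hits: s ∈ {9} → 1.

1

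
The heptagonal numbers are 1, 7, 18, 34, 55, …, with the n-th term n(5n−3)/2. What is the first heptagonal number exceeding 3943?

Solve n(5n−3)/2 > 3943 for integer n.
The largest n with value ≤ 3943 is 40 (since 3940 ≤ 3943 < 4141), so the first above is n = 41, value 4141.

4141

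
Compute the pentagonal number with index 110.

18095

The 110th pentagonal number is n(3n−1)/2 with n = 110.
110·(3·110 − 1)/2 = 110·329/2 = 18095.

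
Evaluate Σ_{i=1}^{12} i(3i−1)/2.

Σ i(3i−1)/2 = (3Σi² − Σi) / 2 over i = 1..12.
Σi = 78 and Σi² = 650.
(3·650 − 1·78) / 2 = 1872/2 = 936.

936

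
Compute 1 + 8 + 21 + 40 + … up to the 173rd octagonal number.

5192595

Σ i(3i−2) = 3Σi² − 2Σi over i = 1..173.
Σi = 15051 and Σi² = 1740899.
3·1740899 − 2·15051 = 5192595.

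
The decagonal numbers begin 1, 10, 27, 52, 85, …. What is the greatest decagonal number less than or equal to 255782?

255277

Solve n(4n−3) ≤ 255782 for integer n.
n = 253 gives 255277 ≤ 255782, while n = 254 gives 257302 > 255782; so the answer is 255277.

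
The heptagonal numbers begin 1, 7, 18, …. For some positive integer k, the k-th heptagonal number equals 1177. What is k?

Set n(5n−3)/2 = 1177, giving 5n² − 3n − 2354 = 0.
The discriminant is 9 + 40·1177 = 47089, and √47089 = 217.
So n = (3 + 217) / 10 = 220/10 = 22.
Check: 22·(5·22 − 3)/2 = 1177. ✓

22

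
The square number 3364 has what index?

We need n² = 3364, so n = √3364 = 58.

58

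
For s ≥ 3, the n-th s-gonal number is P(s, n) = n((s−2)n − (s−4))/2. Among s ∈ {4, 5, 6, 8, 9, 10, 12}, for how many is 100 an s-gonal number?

1

s = 4: P(4, 10) = 100. ✓
s = 5: P(5, 8) = 92 and P(5, 9) = 117; 100 is not s-gonal.
s = 6: P(6, 7) = 91 and P(6, 8) = 120; 100 is not s-gonal.
s = 8: P(8, 6) = 96 and P(8, 7) = 133; 100 is not s-gonal.
s = 9: P(9, 5) = 75 and P(9, 6) = 111; 100 is not s-gonal.
s = 10: P(10, 5) = 85 and P(10, 6) = 126; 100 is not s-gonal.
s = 12: P(12, 4) = 64 and P(12, 5) = 105; 100 is not s-gonal.
Hits: s ∈ {4} → 1.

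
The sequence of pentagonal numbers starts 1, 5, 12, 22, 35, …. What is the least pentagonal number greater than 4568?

4676

Solve n(3n−1)/2 > 4568 for integer n.
The largest n with value ≤ 4568 is 55 (since 4510 ≤ 4568 < 4676), so the first above is n = 56, value 4676.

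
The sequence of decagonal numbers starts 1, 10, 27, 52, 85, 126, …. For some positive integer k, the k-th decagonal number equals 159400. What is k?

200

Set n(4n−3) = 159400, giving 4n² − 3n − 159400 = 0.
So n = (3 + 1597) / 8 = 1600/8 = 200.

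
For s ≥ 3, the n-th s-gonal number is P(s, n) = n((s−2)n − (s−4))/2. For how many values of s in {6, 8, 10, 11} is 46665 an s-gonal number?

s = 6: P(6, 153) = 46665. ✓
s = 8: P(8, 125) = 46625 and P(8, 126) = 47376; 46665 is not s-gonal.
s = 10: P(10, 108) = 46332 and P(10, 109) = 47197; 46665 is not s-gonal.
s = 11: P(11, 102) = 46461 and P(11, 103) = 47380; 46665 is not s-gonal.
Hits: s ∈ {6} → 1.

1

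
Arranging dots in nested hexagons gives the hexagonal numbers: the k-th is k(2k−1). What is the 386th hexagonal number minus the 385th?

1541

Consecutive hexagonal numbers differ by 4n − 3: here 4·386 − 3 = 1541.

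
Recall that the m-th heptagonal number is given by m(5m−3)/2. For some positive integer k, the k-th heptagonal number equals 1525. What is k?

25

Set n(5n−3)/2 = 1525, giving 5n² − 3n − 3050 = 0.
The discriminant is 9 + 40·1525 = 61009, and √61009 = 247.
So n = (3 + 247) / 10 = 250/10 = 25.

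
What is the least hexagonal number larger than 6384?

6441

Solve n(2n−1) > 6384 for integer n.
The largest n with value ≤ 6384 is 56 (since 6216 ≤ 6384 < 6441), so the first above is n = 57, value 6441.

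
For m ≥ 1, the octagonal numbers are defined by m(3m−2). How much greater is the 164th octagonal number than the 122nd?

35952

164·(3·164 − 2) = 80360 and 122·(3·122 − 2) = 44408.
Difference: 80360 − 44408 = 35952.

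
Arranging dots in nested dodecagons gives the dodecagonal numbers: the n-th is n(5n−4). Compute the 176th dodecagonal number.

154176

The 176th dodecagonal number is n(5n−4) with n = 176.
176·(5·176 − 4) = 176·876 = 154176.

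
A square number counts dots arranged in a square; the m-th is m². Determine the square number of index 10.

100

The 10th square number is n² with n = 10.
10² = 100.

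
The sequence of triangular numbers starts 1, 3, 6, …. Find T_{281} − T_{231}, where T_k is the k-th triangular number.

12825

281·282/2 = 39621 and 231·232/2 = 26796.
Difference: 39621 − 26796 = 12825.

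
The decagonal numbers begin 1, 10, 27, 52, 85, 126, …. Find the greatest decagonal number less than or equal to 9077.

9072

Solve n(4n−3) ≤ 9077 for integer n.
n = 48 gives 9072 ≤ 9077, while n = 49 gives 9457 > 9077; so the answer is 9072.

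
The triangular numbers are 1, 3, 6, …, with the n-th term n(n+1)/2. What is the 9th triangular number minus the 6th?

9·10/2 = 45 and 6·7/2 = 21.
Difference: 45 − 21 = 24.

24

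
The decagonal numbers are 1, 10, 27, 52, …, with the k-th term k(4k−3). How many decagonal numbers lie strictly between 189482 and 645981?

The n-th decagonal number is n(4n−3).
Smallest index with value > 189482: n = 219 (giving 191187).
Largest index with value < 645981: n = 402 (giving 645210).
Indices 219 through 402: 184 terms.

184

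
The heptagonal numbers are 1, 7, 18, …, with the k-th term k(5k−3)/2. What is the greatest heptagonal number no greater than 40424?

Solve n(5n−3)/2 ≤ 40424 for integer n.
n = 127 gives 40132 ≤ 40424, while n = 128 gives 40768 > 40424; so the answer is 40132.

40132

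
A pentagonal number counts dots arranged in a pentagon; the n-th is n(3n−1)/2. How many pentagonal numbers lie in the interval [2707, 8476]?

The n-th pentagonal number is n(3n−1)/2.
Smallest index with value ≥ 2707: n = 43 (giving 2752).
Largest index with value ≤ 8476: n = 75 (giving 8400).
Indices 43 through 75: 33 terms.

33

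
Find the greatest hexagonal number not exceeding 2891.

Solve n(2n−1) ≤ 2891 for integer n.
n = 38 gives 2850 ≤ 2891, while n = 39 gives 3003 > 2891; so the answer is 2850.

2850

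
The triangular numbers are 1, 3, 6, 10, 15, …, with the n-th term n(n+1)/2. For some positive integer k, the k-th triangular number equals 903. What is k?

Set n(n+1)/2 = 903, giving n² + n − 1806 = 0.
So n = (-1 + 85) / 2 = 84/2 = 42.
Check: 42·43/2 = 903. ✓

42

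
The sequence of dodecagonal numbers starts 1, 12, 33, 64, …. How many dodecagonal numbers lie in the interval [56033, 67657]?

10

The n-th dodecagonal number is n(5n−4).
Smallest index with value ≥ 56033: n = 107 (giving 56817).
Largest index with value ≤ 67657: n = 116 (giving 66816).
Indices 107 through 116: 10 terms.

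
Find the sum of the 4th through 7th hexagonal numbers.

Σ i(2i−1) = 2Σi² − Σi over i = 4..7.
Σi = 28 − 6 = 22 and Σi² = 140 − 14 = 126.
2·126 − 1·22 = 230.

230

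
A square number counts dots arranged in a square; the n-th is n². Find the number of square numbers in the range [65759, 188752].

The n-th square number is n².
Smallest index with value ≥ 65759: n = 257 (giving 66049).
Largest index with value ≤ 188752: n = 434 (giving 188356).
Indices 257 through 434: 178 terms.

178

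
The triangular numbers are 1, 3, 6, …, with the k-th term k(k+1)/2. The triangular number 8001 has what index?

Set n(n+1)/2 = 8001, giving n² + n − 16002 = 0.
The discriminant is 1 + 8·8001 = 64009, and √64009 = 253.
So n = (-1 + 253) / 2 = 252/2 = 126.

126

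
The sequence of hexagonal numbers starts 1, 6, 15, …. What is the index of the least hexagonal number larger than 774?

Solve n(2n−1) > 774 for integer n.
The largest n with value ≤ 774 is 19 (since 703 ≤ 774 < 780), so the first above is n = 20, value 780.

20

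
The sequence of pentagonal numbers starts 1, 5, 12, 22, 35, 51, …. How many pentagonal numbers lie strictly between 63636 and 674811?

The n-th pentagonal number is n(3n−1)/2.
Smallest index with value > 63636: n = 207 (giving 64170).
Largest index with value < 674811: n = 670 (giving 673015).
Indices 207 through 670: 464 terms.

464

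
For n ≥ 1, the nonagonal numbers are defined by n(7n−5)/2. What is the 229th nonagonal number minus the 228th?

Consecutive nonagonal numbers differ by 7n − 6: here 7·229 − 6 = 1597.

1597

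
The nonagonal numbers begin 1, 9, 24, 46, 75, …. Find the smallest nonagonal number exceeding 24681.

Solve n(7n−5)/2 > 24681 for integer n.
The largest n with value ≤ 24681 is 84 (since 24486 ≤ 24681 < 25075), so the first above is n = 85, value 25075.

25075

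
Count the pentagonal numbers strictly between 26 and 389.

The n-th pentagonal number is n(3n−1)/2.
Smallest index with value > 26: n = 5 (giving 35).
Largest index with value < 389: n = 16 (giving 376).
Indices 5 through 16: 12 terms.

12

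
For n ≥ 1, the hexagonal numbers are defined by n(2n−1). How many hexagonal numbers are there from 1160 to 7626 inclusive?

38

The n-th hexagonal number is n(2n−1).
Smallest index with value ≥ 1160: n = 25 (giving 1225).
Largest index with value ≤ 7626: n = 62 (giving 7626).
Indices 25 through 62: 38 terms.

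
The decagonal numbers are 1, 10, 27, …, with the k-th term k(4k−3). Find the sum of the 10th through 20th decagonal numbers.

Σ i(4i−3) = 4Σi² − 3Σi over i = 10..20.
Σi = 210 − 45 = 165 and Σi² = 2870 − 285 = 2585.
4·2585 − 3·165 = 9845.

9845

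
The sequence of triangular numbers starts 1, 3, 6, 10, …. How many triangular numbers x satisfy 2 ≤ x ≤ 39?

The n-th triangular number is n(n+1)/2.
Smallest index with value ≥ 2: n = 2 (giving 3).
Largest index with value ≤ 39: n = 8 (giving 36).
Indices 2 through 8: 7 terms.

7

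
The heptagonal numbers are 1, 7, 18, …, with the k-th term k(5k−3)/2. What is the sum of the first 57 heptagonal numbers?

155933

Σ i(5i−3)/2 = (5Σi² − 3Σi) / 2 over i = 1..57.
Σi = 1653 and Σi² = 63365.
(5·63365 − 3·1653) / 2 = 311866/2 = 155933.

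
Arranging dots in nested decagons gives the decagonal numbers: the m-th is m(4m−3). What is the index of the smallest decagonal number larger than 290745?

Solve n(4n−3) > 290745 for integer n.
The largest n with value ≤ 290745 is 269 (since 288637 ≤ 290745 < 290790), so the first above is n = 270, value 290790.

270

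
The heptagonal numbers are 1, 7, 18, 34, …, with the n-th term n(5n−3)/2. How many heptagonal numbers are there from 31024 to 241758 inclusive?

200

The n-th heptagonal number is n(5n−3)/2.
Smallest index with value ≥ 31024: n = 112 (giving 31192).
Largest index with value ≤ 241758: n = 311 (giving 241336).
Indices 112 through 311: 200 terms.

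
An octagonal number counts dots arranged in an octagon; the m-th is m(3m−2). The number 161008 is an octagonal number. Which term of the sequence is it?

Set n(3n−2) = 161008, giving 3n² − 2n − 161008 = 0.
So n = (2 + 1390) / 6 = 1392/6 = 232.

232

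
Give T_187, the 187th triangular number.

The 187th triangular number is n(n+1)/2 with n = 187.
187·188/2 = 35156/2 = 17578.

17578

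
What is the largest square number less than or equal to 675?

625

Solve n² ≤ 675 for integer n.
n = 25 gives 625 ≤ 675, while n = 26 gives 676 > 675; so the answer is 625.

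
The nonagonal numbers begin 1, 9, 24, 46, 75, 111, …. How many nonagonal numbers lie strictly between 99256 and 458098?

194

The n-th nonagonal number is n(7n−5)/2.
Smallest index with value > 99256: n = 169 (giving 99541).
Largest index with value < 458098: n = 362 (giving 457749).
Indices 169 through 362: 194 terms.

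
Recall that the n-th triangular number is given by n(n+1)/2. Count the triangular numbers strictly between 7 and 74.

The n-th triangular number is n(n+1)/2.
Smallest index with value > 7: n = 4 (giving 10).
Largest index with value < 74: n = 11 (giving 66).
Indices 4 through 11: 8 terms.

8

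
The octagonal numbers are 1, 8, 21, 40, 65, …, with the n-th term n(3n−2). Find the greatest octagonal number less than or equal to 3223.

Solve n(3n−2) ≤ 3223 for integer n.
n = 33 gives 3201 ≤ 3223, while n = 34 gives 3400 > 3223; so the answer is 3201.

3201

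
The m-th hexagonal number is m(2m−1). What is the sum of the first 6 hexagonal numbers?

161

Σ i(2i−1) = 2Σi² − Σi over i = 1..6.
Σi = 21 and Σi² = 91.
2·91 − 1·21 = 161.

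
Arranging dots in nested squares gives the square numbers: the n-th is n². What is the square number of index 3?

3² = 9.

9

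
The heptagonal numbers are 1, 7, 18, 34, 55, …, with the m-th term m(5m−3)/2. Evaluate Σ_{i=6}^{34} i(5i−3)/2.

Σ i(5i−3)/2 = (5Σi² − 3Σi) / 2 over i = 6..34.
Σi = 595 − 15 = 580 and Σi² = 13685 − 55 = 13630.
(5·13630 − 3·580) / 2 = 66410/2 = 33205.

33205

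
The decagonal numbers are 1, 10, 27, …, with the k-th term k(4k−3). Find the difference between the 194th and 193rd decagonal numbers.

Consecutive decagonal numbers differ by 8n − 7: here 8·194 − 7 = 1545.

1545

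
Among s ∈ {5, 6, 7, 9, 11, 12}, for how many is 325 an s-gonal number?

s = 5: P(5, 14) = 287 and P(5, 15) = 330; 325 is not s-gonal.
s = 6: P(6, 13) = 325. ✓
s = 7: P(7, 11) = 286 and P(7, 12) = 342; 325 is not s-gonal.
s = 9: P(9, 10) = 325. ✓
s = 11: P(11, 8) = 260 and P(11, 9) = 333; 325 is not s-gonal.
s = 12: P(12, 8) = 288 and P(12, 9) = 369; 325 is not s-gonal.
Hits: s ∈ {6, 9} → 2.

2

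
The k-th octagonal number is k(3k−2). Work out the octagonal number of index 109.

35425

109·(3·109 − 2) = 109·325 = 35425.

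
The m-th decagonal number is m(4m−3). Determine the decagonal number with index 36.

5076

The 36th decagonal number is n(4n−3) with n = 36.
36·(4·36 − 3) = 36·141 = 5076.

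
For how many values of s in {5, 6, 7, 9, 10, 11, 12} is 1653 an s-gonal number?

1

s = 5: P(5, 33) = 1617 and P(5, 34) = 1717; 1653 is not s-gonal.
s = 6: P(6, 29) = 1653. ✓
s = 7: P(7, 26) = 1651 and P(7, 27) = 1782; 1653 is not s-gonal.
s = 9: P(9, 22) = 1639 and P(9, 23) = 1794; 1653 is not s-gonal.
s = 10: P(10, 20) = 1540 and P(10, 21) = 1701; 1653 is not s-gonal.
s = 11: P(11, 19) = 1558 and P(11, 20) = 1730; 1653 is not s-gonal.
s = 12: P(12, 18) = 1548 and P(12, 19) = 1729; 1653 is not s-gonal.
Hits: s ∈ {6} → 1.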